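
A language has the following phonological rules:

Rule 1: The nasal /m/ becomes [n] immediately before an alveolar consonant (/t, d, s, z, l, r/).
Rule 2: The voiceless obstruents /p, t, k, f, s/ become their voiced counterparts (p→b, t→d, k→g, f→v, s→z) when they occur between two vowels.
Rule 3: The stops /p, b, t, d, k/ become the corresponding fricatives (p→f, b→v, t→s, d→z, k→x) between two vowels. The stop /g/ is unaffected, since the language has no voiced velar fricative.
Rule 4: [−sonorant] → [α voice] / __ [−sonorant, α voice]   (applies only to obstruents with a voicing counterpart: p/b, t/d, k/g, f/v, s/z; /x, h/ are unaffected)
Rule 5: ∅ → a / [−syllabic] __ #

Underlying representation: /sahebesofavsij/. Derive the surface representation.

Rule 1 (nasal place assimilation): no segment meets the environment; /sahebesofavsij/ is unchanged.
Rule 2 (intervocalic voicing): /s/ is a voiceless obstruent between vowels /e/ and /o/, so it voices to [z]. /f/ is a voiceless obstruent between vowels /o/ and /a/, so it voices to [v]. /sahebesofavsij/ → sahebezovavsij.
Rule 3 (intervocalic spirantization): /b/ is a stop between vowels /e/ and /e/, so it spirantizes to the fricative [v]. /sahebezovavsij/ → sahevezovavsij.
Rule 4 (regressive voicing assimilation): /v/ precedes the voiceless obstruent /s/, so it devoices to [f] by assimilation. /sahevezovavsij/ → sahevezovafsij.
Rule 5 (final a-epenthesis): the form ends in the consonant /j/, so [a] is inserted word-finally. /sahevezovafsij/ → sahevezovafsija.

sahevezovafsija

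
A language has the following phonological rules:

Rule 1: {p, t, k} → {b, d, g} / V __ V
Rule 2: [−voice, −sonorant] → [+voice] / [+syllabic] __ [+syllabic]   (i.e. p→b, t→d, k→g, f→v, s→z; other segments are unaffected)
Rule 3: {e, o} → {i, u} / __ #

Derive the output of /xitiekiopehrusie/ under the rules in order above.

Rule 1 (intervocalic voicing): /t/ is a voiceless stop between vowels /i/ and /i/, so it voices to [d]. /k/ is a voiceless stop between vowels /e/ and /i/, so it voices to [g]. /p/ is a voiceless stop between vowels /o/ and /e/, so it voices to [b]. /xitiekiopehrusie/ → xidiegiobehrusie.
Rule 2 (intervocalic voicing): /s/ is a voiceless obstruent between vowels /u/ and /i/, so it voices to [z]. /xidiegiobehrusie/ → xidiegiobehruzie.
Rule 3 (final vowel raising): /e/ is a mid vowel in word-final position, so it raises to [i]. /xidiegiobehruzie/ → xidiegiobehruzii.

xidiegiobehruzii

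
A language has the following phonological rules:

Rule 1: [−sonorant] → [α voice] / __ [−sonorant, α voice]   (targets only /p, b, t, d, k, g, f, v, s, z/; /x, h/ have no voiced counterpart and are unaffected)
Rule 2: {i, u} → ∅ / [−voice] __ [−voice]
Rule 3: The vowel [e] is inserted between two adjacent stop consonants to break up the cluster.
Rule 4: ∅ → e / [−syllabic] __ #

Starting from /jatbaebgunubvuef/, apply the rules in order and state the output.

jadebaebegunubvuefe

Rule 1 (regressive voicing assimilation): /t/ precedes the voiced obstruent /b/, so it voices to [d] by assimilation. /jatbaebgunubvuef/ → jadbaebgunubvuef.
Rule 2 (high vowel syncope): no segment meets the environment; /jadbaebgunubvuef/ is unchanged.
Rule 3 (stop-cluster e-epenthesis): /d/ and /b/ form a stop–stop cluster, so [e] is inserted between them. /b/ and /g/ form a stop–stop cluster, so [e] is inserted between them. /jadbaebgunubvuef/ → jadebaebegunubvuef.
Rule 4 (final e-epenthesis): the form ends in the consonant /f/, so [e] is inserted word-finally. /jadebaebegunubvuef/ → jadebaebegunubvuefe.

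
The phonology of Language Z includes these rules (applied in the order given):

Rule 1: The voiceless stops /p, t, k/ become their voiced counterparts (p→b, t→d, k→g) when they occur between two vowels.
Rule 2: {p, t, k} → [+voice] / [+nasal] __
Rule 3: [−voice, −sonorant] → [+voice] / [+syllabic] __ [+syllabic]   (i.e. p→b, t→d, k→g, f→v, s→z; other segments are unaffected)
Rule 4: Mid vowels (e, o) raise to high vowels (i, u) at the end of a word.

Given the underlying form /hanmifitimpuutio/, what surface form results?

Rule 1 (intervocalic voicing): /t/ is a voiceless stop between vowels /i/ and /i/, so it voices to [d]. /t/ is a voiceless stop between vowels /u/ and /i/, so it voices to [d]. /hanmifitimpuutio/ → hanmifidimpuudio.
Rule 2 (post-nasal voicing): /p/ is a voiceless stop immediately after the nasal /m/, so it voices to [b]. /hanmifidimpuudio/ → hanmifidimbuudio.
Rule 3 (intervocalic voicing): /f/ is a voiceless obstruent between vowels /i/ and /i/, so it voices to [v]. /hanmifidimbuudio/ → hanmividimbuudio.
Rule 4 (final vowel raising): /o/ is a mid vowel in word-final position, so it raises to [u]. /hanmividimbuudio/ → hanmividimbuudiu.

hanmividimbuudiu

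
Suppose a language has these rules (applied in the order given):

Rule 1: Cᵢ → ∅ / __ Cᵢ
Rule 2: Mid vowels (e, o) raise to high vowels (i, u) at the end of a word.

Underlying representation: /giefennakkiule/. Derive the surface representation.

Rule 1 (degemination): /nn/ is a geminate; the first /n/ deletes. /kk/ is a geminate; the first /k/ deletes. /giefennakkiule/ → giefenakiule.
Rule 2 (final vowel raising): /e/ is a mid vowel in word-final position, so it raises to [i]. /giefenakiule/ → giefenakiuli.

giefenakiuli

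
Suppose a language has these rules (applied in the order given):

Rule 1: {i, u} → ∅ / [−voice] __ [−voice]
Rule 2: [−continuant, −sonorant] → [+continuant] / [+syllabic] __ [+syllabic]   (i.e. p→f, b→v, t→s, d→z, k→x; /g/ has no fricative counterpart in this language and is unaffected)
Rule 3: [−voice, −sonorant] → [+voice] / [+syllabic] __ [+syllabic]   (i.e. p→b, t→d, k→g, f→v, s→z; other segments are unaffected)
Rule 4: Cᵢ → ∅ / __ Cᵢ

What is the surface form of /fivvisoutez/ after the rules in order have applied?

Rule 1 (high vowel syncope): no segment meets the environment; /fivvisoutez/ is unchanged.
Rule 2 (intervocalic spirantization): /t/ is a stop between vowels /u/ and /e/, so it spirantizes to the fricative [s]. /fivvisoutez/ → fivvisousez.
Rule 3 (intervocalic voicing): /s/ is a voiceless obstruent between vowels /i/ and /o/, so it voices to [z]. /s/ is a voiceless obstruent between vowels /u/ and /e/, so it voices to [z]. /fivvisousez/ → fivvizouzez.
Rule 4 (degemination): /vv/ is a geminate; the first /v/ deletes. /fivvizouzez/ → fivizouzez.

fivizouzez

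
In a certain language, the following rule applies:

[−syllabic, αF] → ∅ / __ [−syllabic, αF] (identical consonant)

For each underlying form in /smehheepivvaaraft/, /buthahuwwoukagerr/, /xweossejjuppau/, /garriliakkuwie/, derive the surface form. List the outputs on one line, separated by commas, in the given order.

smeheepivaaraft, buthahuwoukager, xweosejupau, gariliakuwie

/smehheepivvaaraft/: /hh/ is a geminate; the first /h/ deletes. /vv/ is a geminate; the first /v/ deletes. → [smeheepivaaraft].
/buthahuwwoukagerr/: /ww/ is a geminate; the first /w/ deletes. /rr/ is a geminate; the first /r/ deletes. → [buthahuwoukager].
/xweossejjuppau/: /ss/ is a geminate; the first /s/ deletes. /jj/ is a geminate; the first /j/ deletes. /pp/ is a geminate; the first /p/ deletes. → [xweosejupau].
/garriliakkuwie/: /rr/ is a geminate; the first /r/ deletes. /kk/ is a geminate; the first /k/ deletes. → [gariliakuwie].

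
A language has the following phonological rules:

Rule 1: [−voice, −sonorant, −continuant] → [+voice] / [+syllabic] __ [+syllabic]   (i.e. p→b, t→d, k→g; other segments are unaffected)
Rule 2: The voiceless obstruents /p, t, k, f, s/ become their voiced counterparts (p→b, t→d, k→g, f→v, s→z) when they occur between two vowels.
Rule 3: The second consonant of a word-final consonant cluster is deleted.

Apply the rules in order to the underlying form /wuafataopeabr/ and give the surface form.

Rule 1 (intervocalic voicing): /t/ is a voiceless stop between vowels /a/ and /a/, so it voices to [d]. /p/ is a voiceless stop between vowels /o/ and /e/, so it voices to [b]. /wuafataopeabr/ → wuafadaobeabr.
Rule 2 (intervocalic voicing): /f/ is a voiceless obstruent between vowels /a/ and /a/, so it voices to [v]. /wuafadaobeabr/ → wuavadaobeabr.
Rule 3 (final cluster simplification): /r/ is the second consonant of a word-final cluster /br/, so it deletes. /wuavadaobeabr/ → wuavadaobeab.

wuavadaobeab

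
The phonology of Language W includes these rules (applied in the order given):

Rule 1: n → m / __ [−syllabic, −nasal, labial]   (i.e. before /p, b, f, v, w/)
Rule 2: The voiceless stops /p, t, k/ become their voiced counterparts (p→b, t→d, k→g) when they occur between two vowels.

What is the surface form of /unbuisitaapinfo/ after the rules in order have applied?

umbuisidaabimfo

Rule 1 (nasal place assimilation): /n/ precedes the labial consonant /b/, so it assimilates in place to [m]. /n/ precedes the labial consonant /f/, so it assimilates in place to [m]. /unbuisitaapinfo/ → umbuisitaapimfo.
Rule 2 (intervocalic voicing): /t/ is a voiceless stop between vowels /i/ and /a/, so it voices to [d]. /p/ is a voiceless stop between vowels /a/ and /i/, so it voices to [b]. /umbuisitaapimfo/ → umbuisidaabimfo.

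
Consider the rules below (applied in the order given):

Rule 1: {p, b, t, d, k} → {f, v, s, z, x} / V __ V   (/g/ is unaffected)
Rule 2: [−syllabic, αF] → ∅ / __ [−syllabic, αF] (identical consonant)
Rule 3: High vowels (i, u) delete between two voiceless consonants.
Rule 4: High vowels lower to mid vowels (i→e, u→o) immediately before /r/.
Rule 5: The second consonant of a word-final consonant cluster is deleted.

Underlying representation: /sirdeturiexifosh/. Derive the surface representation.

Rule 1 (intervocalic spirantization): /t/ is a stop between vowels /e/ and /u/, so it spirantizes to the fricative [s]. /sirdeturiexifosh/ → sirdesuriexifosh.
Rule 2 (degemination): no segment meets the environment; /sirdesuriexifosh/ is unchanged.
Rule 3 (high vowel syncope): /i/ is a high vowel flanked by voiceless consonants /x/ and /f/, so it deletes. /sirdesuriexifosh/ → sirdesuriexfosh.
Rule 4 (pre-rhotic lowering): /i/ is a high vowel immediately before /r/, so it lowers to [e]. /u/ is a high vowel immediately before /r/, so it lowers to [o]. /sirdesuriexfosh/ → serdesoriexfosh.
Rule 5 (final cluster simplification): /h/ is the second consonant of a word-final cluster /sh/, so it deletes. /serdesoriexfosh/ → serdesoriexfos.

serdesoriexfos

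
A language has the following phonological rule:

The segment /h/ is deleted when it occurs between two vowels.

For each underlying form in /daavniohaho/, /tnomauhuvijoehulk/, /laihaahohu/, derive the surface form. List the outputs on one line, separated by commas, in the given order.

daavnioao, tnomauuvijoeulk, laiaaou

/daavniohaho/: /h/ occurs between vowels /o/ and /a/, so it deletes. /h/ occurs between vowels /a/ and /o/, so it deletes. → [daavnioao].
/tnomauhuvijoehulk/: /h/ occurs between vowels /u/ and /u/, so it deletes. /h/ occurs between vowels /e/ and /u/, so it deletes. → [tnomauuvijoeulk].
/laihaahohu/: /h/ occurs between vowels /i/ and /a/, so it deletes. /h/ occurs between vowels /a/ and /o/, so it deletes. /h/ occurs between vowels /o/ and /u/, so it deletes. → [laiaaou].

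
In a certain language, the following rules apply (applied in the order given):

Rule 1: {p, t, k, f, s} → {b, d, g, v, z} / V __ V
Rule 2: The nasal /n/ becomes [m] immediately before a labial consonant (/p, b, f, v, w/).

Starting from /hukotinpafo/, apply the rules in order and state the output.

Rule 1 (intervocalic voicing): /k/ is a voiceless obstruent between vowels /u/ and /o/, so it voices to [g]. /t/ is a voiceless obstruent between vowels /o/ and /i/, so it voices to [d]. /f/ is a voiceless obstruent between vowels /a/ and /o/, so it voices to [v]. /hukotinpafo/ → hugodinpavo.
Rule 2 (nasal place assimilation): /n/ precedes the labial consonant /p/, so it assimilates in place to [m]. /hugodinpavo/ → hugodimpavo.

hugodimpavo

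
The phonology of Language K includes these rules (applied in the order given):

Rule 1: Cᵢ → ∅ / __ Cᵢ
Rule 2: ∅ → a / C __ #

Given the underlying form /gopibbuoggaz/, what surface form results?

Rule 1 (degemination): /bb/ is a geminate; the first /b/ deletes. /gg/ is a geminate; the first /g/ deletes. /gopibbuoggaz/ → gopibuogaz.
Rule 2 (final a-epenthesis): the form ends in the consonant /z/, so [a] is inserted word-finally. /gopibuogaz/ → gopibuogaza.

gopibuogaza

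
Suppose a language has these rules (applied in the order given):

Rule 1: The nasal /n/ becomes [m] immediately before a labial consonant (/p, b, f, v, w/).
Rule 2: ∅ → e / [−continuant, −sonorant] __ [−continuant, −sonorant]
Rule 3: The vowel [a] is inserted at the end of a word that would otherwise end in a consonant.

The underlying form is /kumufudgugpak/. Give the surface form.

Rule 1 (nasal place assimilation): no segment meets the environment; /kumufudgugpak/ is unchanged.
Rule 2 (stop-cluster e-epenthesis): /d/ and /g/ form a stop–stop cluster, so [e] is inserted between them. /g/ and /p/ form a stop–stop cluster, so [e] is inserted between them. /kumufudgugpak/ → kumufudegugepak.
Rule 3 (final a-epenthesis): the form ends in the consonant /k/, so [a] is inserted word-finally. /kumufudegugepak/ → kumufudegugepaka.

kumufudegugepaka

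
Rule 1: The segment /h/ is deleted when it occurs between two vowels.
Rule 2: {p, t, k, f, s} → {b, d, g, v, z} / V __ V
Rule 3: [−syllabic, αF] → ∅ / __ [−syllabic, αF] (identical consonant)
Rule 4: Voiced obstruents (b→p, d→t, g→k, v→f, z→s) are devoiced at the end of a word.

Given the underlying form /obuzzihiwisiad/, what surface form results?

Rule 1 (intervocalic h-deletion): /h/ occurs between vowels /i/ and /i/, so it deletes. /obuzzihiwisiad/ → obuzziiwisiad.
Rule 2 (intervocalic voicing): /s/ is a voiceless obstruent between vowels /i/ and /i/, so it voices to [z]. /obuzziiwisiad/ → obuzziiwiziad.
Rule 3 (degemination): /zz/ is a geminate; the first /z/ deletes. /obuzziiwiziad/ → obuziiwiziad.
Rule 4 (final devoicing): /d/ is a voiced obstruent in word-final position, so it devoices to [t]. /obuziiwiziad/ → obuziiwiziat.

obuziiwiziat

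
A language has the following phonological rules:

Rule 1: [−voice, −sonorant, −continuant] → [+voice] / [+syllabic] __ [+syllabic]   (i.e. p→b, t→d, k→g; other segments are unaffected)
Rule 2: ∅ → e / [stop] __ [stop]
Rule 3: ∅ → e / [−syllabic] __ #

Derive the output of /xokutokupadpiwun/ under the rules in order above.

xogudogubadepiwune

Rule 1 (intervocalic voicing): /k/ is a voiceless stop between vowels /o/ and /u/, so it voices to [g]. /t/ is a voiceless stop between vowels /u/ and /o/, so it voices to [d]. /k/ is a voiceless stop between vowels /o/ and /u/, so it voices to [g]. /p/ is a voiceless stop between vowels /u/ and /a/, so it voices to [b]. /xokutokupadpiwun/ → xogudogubadpiwun.
Rule 2 (stop-cluster e-epenthesis): /d/ and /p/ form a stop–stop cluster, so [e] is inserted between them. /xogudogubadpiwun/ → xogudogubadepiwun.
Rule 3 (final e-epenthesis): the form ends in the consonant /n/, so [e] is inserted word-finally. /xogudogubadepiwun/ → xogudogubadepiwune.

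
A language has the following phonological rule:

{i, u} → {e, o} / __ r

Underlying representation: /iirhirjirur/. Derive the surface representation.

ierherjeror

Scanning /iirhirjirur/: /i/ at position 1 is not in the conditioning environment; /i/ is a high vowel immediately before /r/, so it lowers to [e]; /i/ is a high vowel immediately before /r/, so it lowers to [e]; /i/ is a high vowel immediately before /r/, so it lowers to [e]; /u/ is a high vowel immediately before /r/, so it lowers to [o].
Result: [ierherjeror].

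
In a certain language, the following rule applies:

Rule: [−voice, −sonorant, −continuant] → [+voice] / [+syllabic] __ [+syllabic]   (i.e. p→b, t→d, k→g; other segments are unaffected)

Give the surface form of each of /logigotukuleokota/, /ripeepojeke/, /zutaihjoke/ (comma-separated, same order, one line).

/logigotukuleokota/: /t/ is a voiceless stop between vowels /o/ and /u/, so it voices to [d]. /k/ is a voiceless stop between vowels /u/ and /u/, so it voices to [g]. /k/ is a voiceless stop between vowels /o/ and /o/, so it voices to [g]. /t/ is a voiceless stop between vowels /o/ and /a/, so it voices to [d]. → [logigoduguleogoda].
/ripeepojeke/: /p/ is a voiceless stop between vowels /i/ and /e/, so it voices to [b]. /p/ is a voiceless stop between vowels /e/ and /o/, so it voices to [b]. /k/ is a voiceless stop between vowels /e/ and /e/, so it voices to [g]. → [ribeebojege].
/zutaihjoke/: /t/ is a voiceless stop between vowels /u/ and /a/, so it voices to [d]. /k/ is a voiceless stop between vowels /o/ and /e/, so it voices to [g]. → [zudaihjoge].

logigoduguleogoda, ribeebojege, zudaihjoge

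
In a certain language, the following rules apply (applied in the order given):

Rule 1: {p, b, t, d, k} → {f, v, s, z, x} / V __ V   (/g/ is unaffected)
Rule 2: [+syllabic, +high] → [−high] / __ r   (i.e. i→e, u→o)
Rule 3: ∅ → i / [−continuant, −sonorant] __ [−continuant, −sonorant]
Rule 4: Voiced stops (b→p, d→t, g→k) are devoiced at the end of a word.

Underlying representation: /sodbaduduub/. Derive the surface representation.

sodibazuzuup

Rule 1 (intervocalic spirantization): /d/ is a stop between vowels /a/ and /u/, so it spirantizes to the fricative [z]. /d/ is a stop between vowels /u/ and /u/, so it spirantizes to the fricative [z]. /sodbaduduub/ → sodbazuzuub.
Rule 2 (pre-rhotic lowering): no segment meets the environment; /sodbazuzuub/ is unchanged.
Rule 3 (stop-cluster i-epenthesis): /d/ and /b/ form a stop–stop cluster, so [i] is inserted between them. /sodbazuzuub/ → sodibazuzuub.
Rule 4 (final devoicing): /b/ is a voiced stop in word-final position, so it devoices to [p]. /sodibazuzuub/ → sodibazuzuup.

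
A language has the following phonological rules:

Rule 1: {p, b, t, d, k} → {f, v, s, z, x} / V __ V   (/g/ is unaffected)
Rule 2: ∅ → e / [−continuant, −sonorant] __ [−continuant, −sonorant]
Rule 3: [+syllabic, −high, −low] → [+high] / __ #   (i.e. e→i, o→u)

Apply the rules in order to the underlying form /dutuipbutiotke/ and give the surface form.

dusuipebusioteki

Rule 1 (intervocalic spirantization): /t/ is a stop between vowels /u/ and /u/, so it spirantizes to the fricative [s]. /t/ is a stop between vowels /u/ and /i/, so it spirantizes to the fricative [s]. /dutuipbutiotke/ → dusuipbusiotke.
Rule 2 (stop-cluster e-epenthesis): /p/ and /b/ form a stop–stop cluster, so [e] is inserted between them. /t/ and /k/ form a stop–stop cluster, so [e] is inserted between them. /dusuipbusiotke/ → dusuipebusioteke.
Rule 3 (final vowel raising): /e/ is a mid vowel in word-final position, so it raises to [i]. /dusuipebusioteke/ → dusuipebusioteki.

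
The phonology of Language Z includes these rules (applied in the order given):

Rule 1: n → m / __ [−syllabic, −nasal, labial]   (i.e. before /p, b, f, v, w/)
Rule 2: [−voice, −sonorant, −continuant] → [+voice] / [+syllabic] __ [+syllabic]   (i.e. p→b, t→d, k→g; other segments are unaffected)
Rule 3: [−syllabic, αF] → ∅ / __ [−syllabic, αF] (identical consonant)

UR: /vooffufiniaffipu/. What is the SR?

voofufiniafibu

Rule 1 (nasal place assimilation): no segment meets the environment; /vooffufiniaffipu/ is unchanged.
Rule 2 (intervocalic voicing): /p/ is a voiceless stop between vowels /i/ and /u/, so it voices to [b]. /vooffufiniaffipu/ → vooffufiniaffibu.
Rule 3 (degemination): /ff/ is a geminate; the first /f/ deletes. /ff/ is a geminate; the first /f/ deletes. /vooffufiniaffibu/ → voofufiniafibu.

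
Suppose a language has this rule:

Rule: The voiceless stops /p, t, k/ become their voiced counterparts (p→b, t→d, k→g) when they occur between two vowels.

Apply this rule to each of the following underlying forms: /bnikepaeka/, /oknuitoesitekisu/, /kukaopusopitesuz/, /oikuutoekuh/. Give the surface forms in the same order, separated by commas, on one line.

bnigebaega, oknuidoesidegisu, kugaobusobidesuz, oiguudoeguh

/bnikepaeka/: /k/ is a voiceless stop between vowels /i/ and /e/, so it voices to [g]. /p/ is a voiceless stop between vowels /e/ and /a/, so it voices to [b]. /k/ is a voiceless stop between vowels /e/ and /a/, so it voices to [g]. → [bnigebaega].
/oknuitoesitekisu/: /t/ is a voiceless stop between vowels /i/ and /o/, so it voices to [d]. /t/ is a voiceless stop between vowels /i/ and /e/, so it voices to [d]. /k/ is a voiceless stop between vowels /e/ and /i/, so it voices to [g]. → [oknuidoesidegisu].
/kukaopusopitesuz/: /k/ is a voiceless stop between vowels /u/ and /a/, so it voices to [g]. /p/ is a voiceless stop between vowels /o/ and /u/, so it voices to [b]. /p/ is a voiceless stop between vowels /o/ and /i/, so it voices to [b]. /t/ is a voiceless stop between vowels /i/ and /e/, so it voices to [d]. → [kugaobusobidesuz].
/oikuutoekuh/: /k/ is a voiceless stop between vowels /i/ and /u/, so it voices to [g]. /t/ is a voiceless stop between vowels /u/ and /o/, so it voices to [d]. /k/ is a voiceless stop between vowels /e/ and /u/, so it voices to [g]. → [oiguudoeguh].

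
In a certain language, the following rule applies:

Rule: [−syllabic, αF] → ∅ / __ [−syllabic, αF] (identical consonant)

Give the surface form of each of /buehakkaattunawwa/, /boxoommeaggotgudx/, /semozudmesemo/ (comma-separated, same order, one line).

buehakaatunawa, boxoomeagotgudx, semozudmesemo

/buehakkaattunawwa/: /kk/ is a geminate; the first /k/ deletes. /tt/ is a geminate; the first /t/ deletes. /ww/ is a geminate; the first /w/ deletes. → [buehakaatunawa].
/boxoommeaggotgudx/: /mm/ is a geminate; the first /m/ deletes. /gg/ is a geminate; the first /g/ deletes. → [boxoomeagotgudx].
/semozudmesemo/: the rule's environment is not met; surfaces unchanged as [semozudmesemo].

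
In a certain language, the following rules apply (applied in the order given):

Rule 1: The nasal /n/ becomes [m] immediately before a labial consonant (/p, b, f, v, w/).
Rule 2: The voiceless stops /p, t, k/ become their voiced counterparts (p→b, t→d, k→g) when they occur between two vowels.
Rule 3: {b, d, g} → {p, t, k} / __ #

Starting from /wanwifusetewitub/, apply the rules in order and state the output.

wamwifusedewidup

Rule 1 (nasal place assimilation): /n/ precedes the labial consonant /w/, so it assimilates in place to [m]. /wanwifusetewitub/ → wamwifusetewitub.
Rule 2 (intervocalic voicing): /t/ is a voiceless stop between vowels /e/ and /e/, so it voices to [d]. /t/ is a voiceless stop between vowels /i/ and /u/, so it voices to [d]. /wamwifusetewitub/ → wamwifusedewidub.
Rule 3 (final devoicing): /b/ is a voiced stop in word-final position, so it devoices to [p]. /wamwifusedewidub/ → wamwifusedewidup.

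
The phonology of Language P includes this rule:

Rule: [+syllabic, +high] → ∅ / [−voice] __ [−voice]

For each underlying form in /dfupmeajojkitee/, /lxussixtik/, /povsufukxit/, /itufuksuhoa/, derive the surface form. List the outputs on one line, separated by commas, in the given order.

dfpmeajojktee, lxssxtk, povsfkxt, itfkshoa

/dfupmeajojkitee/: /u/ is a high vowel flanked by voiceless consonants /f/ and /p/, so it deletes. /i/ is a high vowel flanked by voiceless consonants /k/ and /t/, so it deletes. → [dfpmeajojktee].
/lxussixtik/: /u/ is a high vowel flanked by voiceless consonants /x/ and /s/, so it deletes. /i/ is a high vowel flanked by voiceless consonants /s/ and /x/, so it deletes. /i/ is a high vowel flanked by voiceless consonants /t/ and /k/, so it deletes. → [lxssxtk].
/povsufukxit/: /u/ is a high vowel flanked by voiceless consonants /s/ and /f/, so it deletes. /u/ is a high vowel flanked by voiceless consonants /f/ and /k/, so it deletes. /i/ is a high vowel flanked by voiceless consonants /x/ and /t/, so it deletes. → [povsfkxt].
/itufuksuhoa/: /u/ is a high vowel flanked by voiceless consonants /t/ and /f/, so it deletes. /u/ is a high vowel flanked by voiceless consonants /f/ and /k/, so it deletes. /u/ is a high vowel flanked by voiceless consonants /s/ and /h/, so it deletes. → [itfkshoa].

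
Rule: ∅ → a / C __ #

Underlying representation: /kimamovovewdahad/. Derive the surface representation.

the form ends in the consonant /d/, so [a] is inserted word-finally.
Surface form: [kimamovovewdahada].

kimamovovewdahada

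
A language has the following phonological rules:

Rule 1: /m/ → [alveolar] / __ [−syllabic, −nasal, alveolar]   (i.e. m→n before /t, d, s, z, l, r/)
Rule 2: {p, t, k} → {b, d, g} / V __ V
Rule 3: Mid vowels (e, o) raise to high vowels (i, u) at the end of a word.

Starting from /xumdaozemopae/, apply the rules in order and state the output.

xundaozemobai

Rule 1 (nasal place assimilation): /m/ precedes the alveolar consonant /d/, so it assimilates in place to [n]. /xumdaozemopae/ → xundaozemopae.
Rule 2 (intervocalic voicing): /p/ is a voiceless stop between vowels /o/ and /a/, so it voices to [b]. /xundaozemopae/ → xundaozemobae.
Rule 3 (final vowel raising): /e/ is a mid vowel in word-final position, so it raises to [i]. /xundaozemobae/ → xundaozemobai.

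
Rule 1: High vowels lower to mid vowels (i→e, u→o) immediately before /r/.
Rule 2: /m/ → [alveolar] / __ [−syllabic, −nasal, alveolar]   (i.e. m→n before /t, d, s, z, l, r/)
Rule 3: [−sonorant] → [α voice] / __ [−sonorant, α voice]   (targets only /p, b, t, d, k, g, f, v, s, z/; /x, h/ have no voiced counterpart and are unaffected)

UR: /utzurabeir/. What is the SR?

udzorabeer

Rule 1 (pre-rhotic lowering): /u/ is a high vowel immediately before /r/, so it lowers to [o]. /i/ is a high vowel immediately before /r/, so it lowers to [e]. /utzurabeir/ → utzorabeer.
Rule 2 (nasal place assimilation): no segment meets the environment; /utzorabeer/ is unchanged.
Rule 3 (regressive voicing assimilation): /t/ precedes the voiced obstruent /z/, so it voices to [d] by assimilation. /utzorabeer/ → udzorabeer.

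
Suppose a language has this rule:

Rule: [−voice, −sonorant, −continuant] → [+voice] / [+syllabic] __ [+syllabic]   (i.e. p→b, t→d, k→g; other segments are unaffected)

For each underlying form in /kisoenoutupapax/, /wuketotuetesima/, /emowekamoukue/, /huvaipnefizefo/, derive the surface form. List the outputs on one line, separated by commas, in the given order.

kisoenoudubabax, wugedoduedesima, emowegamougue, huvaipnefizefo

/kisoenoutupapax/: /t/ is a voiceless stop between vowels /u/ and /u/, so it voices to [d]. /p/ is a voiceless stop between vowels /u/ and /a/, so it voices to [b]. /p/ is a voiceless stop between vowels /a/ and /a/, so it voices to [b]. → [kisoenoudubabax].
/wuketotuetesima/: /k/ is a voiceless stop between vowels /u/ and /e/, so it voices to [g]. /t/ is a voiceless stop between vowels /e/ and /o/, so it voices to [d]. /t/ is a voiceless stop between vowels /o/ and /u/, so it voices to [d]. /t/ is a voiceless stop between vowels /e/ and /e/, so it voices to [d]. → [wugedoduedesima].
/emowekamoukue/: /k/ is a voiceless stop between vowels /e/ and /a/, so it voices to [g]. /k/ is a voiceless stop between vowels /u/ and /u/, so it voices to [g]. → [emowegamougue].
/huvaipnefizefo/: the rule's environment is not met; surfaces unchanged as [huvaipnefizefo].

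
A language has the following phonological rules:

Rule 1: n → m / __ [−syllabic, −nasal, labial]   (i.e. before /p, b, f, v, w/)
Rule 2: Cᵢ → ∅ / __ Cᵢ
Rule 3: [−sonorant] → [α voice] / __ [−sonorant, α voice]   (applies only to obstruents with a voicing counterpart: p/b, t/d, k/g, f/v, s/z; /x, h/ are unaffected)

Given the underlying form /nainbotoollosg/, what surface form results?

naimbotoolozg

Rule 1 (nasal place assimilation): /n/ precedes the labial consonant /b/, so it assimilates in place to [m]. /nainbotoollosg/ → naimbotoollosg.
Rule 2 (degemination): /ll/ is a geminate; the first /l/ deletes. /naimbotoollosg/ → naimbotoolosg.
Rule 3 (regressive voicing assimilation): /s/ precedes the voiced obstruent /g/, so it voices to [z] by assimilation. /naimbotoolosg/ → naimbotoolozg.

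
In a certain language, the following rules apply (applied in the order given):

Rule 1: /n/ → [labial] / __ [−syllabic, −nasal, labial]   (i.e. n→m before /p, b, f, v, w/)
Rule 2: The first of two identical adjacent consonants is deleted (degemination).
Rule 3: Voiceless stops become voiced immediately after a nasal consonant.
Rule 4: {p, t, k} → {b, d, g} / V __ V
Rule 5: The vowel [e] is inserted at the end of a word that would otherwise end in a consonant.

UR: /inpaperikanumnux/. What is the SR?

imbaberiganumnuxe

Rule 1 (nasal place assimilation): /n/ precedes the labial consonant /p/, so it assimilates in place to [m]. /inpaperikanumnux/ → impaperikanumnux.
Rule 2 (degemination): no segment meets the environment; /impaperikanumnux/ is unchanged.
Rule 3 (post-nasal voicing): /p/ is a voiceless stop immediately after the nasal /m/, so it voices to [b]. /impaperikanumnux/ → imbaperikanumnux.
Rule 4 (intervocalic voicing): /p/ is a voiceless stop between vowels /a/ and /e/, so it voices to [b]. /k/ is a voiceless stop between vowels /i/ and /a/, so it voices to [g]. /imbaperikanumnux/ → imbaberiganumnux.
Rule 5 (final e-epenthesis): the form ends in the consonant /x/, so [e] is inserted word-finally. /imbaberiganumnux/ → imbaberiganumnuxe.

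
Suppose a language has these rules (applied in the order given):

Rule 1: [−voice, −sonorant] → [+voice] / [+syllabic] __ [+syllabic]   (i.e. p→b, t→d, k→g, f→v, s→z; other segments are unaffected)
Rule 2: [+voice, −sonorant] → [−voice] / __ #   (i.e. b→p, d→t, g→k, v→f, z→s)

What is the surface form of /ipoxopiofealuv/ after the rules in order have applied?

iboxobiovealuf

Rule 1 (intervocalic voicing): /p/ is a voiceless obstruent between vowels /i/ and /o/, so it voices to [b]. /p/ is a voiceless obstruent between vowels /o/ and /i/, so it voices to [b]. /f/ is a voiceless obstruent between vowels /o/ and /e/, so it voices to [v]. /ipoxopiofealuv/ → iboxobiovealuv.
Rule 2 (final devoicing): /v/ is a voiced obstruent in word-final position, so it devoices to [f]. /iboxobiovealuv/ → iboxobiovealuf.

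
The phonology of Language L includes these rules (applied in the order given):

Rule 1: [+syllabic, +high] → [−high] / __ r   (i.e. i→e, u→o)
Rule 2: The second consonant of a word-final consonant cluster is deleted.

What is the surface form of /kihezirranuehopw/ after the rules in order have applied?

kihezerranuehop

Rule 1 (pre-rhotic lowering): /i/ is a high vowel immediately before /r/, so it lowers to [e]. /kihezirranuehopw/ → kihezerranuehopw.
Rule 2 (final cluster simplification): /w/ is the second consonant of a word-final cluster /pw/, so it deletes. /kihezerranuehopw/ → kihezerranuehop.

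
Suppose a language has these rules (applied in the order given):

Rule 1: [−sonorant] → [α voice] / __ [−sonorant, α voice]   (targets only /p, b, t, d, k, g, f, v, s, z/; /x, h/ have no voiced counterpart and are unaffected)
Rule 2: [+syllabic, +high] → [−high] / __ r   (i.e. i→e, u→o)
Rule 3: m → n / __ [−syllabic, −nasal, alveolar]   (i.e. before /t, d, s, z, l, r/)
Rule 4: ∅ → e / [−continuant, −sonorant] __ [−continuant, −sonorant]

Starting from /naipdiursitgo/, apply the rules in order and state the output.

Rule 1 (regressive voicing assimilation): /p/ precedes the voiced obstruent /d/, so it voices to [b] by assimilation. /t/ precedes the voiced obstruent /g/, so it voices to [d] by assimilation. /naipdiursitgo/ → naibdiursidgo.
Rule 2 (pre-rhotic lowering): /u/ is a high vowel immediately before /r/, so it lowers to [o]. /naibdiursidgo/ → naibdiorsidgo.
Rule 3 (nasal place assimilation): no segment meets the environment; /naibdiorsidgo/ is unchanged.
Rule 4 (stop-cluster e-epenthesis): /b/ and /d/ form a stop–stop cluster, so [e] is inserted between them. /d/ and /g/ form a stop–stop cluster, so [e] is inserted between them. /naibdiorsidgo/ → naibediorsidego.

naibediorsidego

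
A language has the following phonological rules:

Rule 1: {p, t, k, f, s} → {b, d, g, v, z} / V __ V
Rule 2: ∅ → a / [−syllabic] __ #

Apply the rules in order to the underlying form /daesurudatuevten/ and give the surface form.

Rule 1 (intervocalic voicing): /s/ is a voiceless obstruent between vowels /e/ and /u/, so it voices to [z]. /t/ is a voiceless obstruent between vowels /a/ and /u/, so it voices to [d]. /daesurudatuevten/ → daezurudaduevten.
Rule 2 (final a-epenthesis): the form ends in the consonant /n/, so [a] is inserted word-finally. /daezurudaduevten/ → daezurudaduevtena.

daezurudaduevtena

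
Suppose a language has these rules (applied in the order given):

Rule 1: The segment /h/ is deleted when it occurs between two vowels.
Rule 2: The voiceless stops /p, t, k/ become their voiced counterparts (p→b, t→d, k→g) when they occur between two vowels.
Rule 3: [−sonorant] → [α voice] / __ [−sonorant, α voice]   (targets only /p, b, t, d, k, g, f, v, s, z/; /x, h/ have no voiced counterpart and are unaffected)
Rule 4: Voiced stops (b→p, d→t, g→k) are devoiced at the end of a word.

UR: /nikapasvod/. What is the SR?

Rule 1 (intervocalic h-deletion): no segment meets the environment; /nikapasvod/ is unchanged.
Rule 2 (intervocalic voicing): /k/ is a voiceless stop between vowels /i/ and /a/, so it voices to [g]. /p/ is a voiceless stop between vowels /a/ and /a/, so it voices to [b]. /nikapasvod/ → nigabasvod.
Rule 3 (regressive voicing assimilation): /s/ precedes the voiced obstruent /v/, so it voices to [z] by assimilation. /nigabasvod/ → nigabazvod.
Rule 4 (final devoicing): /d/ is a voiced stop in word-final position, so it devoices to [t]. /nigabazvod/ → nigabazvot.

nigabazvot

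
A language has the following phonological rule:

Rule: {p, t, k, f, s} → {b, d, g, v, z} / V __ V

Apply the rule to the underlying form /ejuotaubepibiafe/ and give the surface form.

/t/ is a voiceless obstruent between vowels /o/ and /a/, so it voices to [d].
/p/ is a voiceless obstruent between vowels /e/ and /i/, so it voices to [b].
/f/ is a voiceless obstruent between vowels /a/ and /e/, so it voices to [v].
Surface form: [ejuodaubebibiave].

ejuodaubebibiave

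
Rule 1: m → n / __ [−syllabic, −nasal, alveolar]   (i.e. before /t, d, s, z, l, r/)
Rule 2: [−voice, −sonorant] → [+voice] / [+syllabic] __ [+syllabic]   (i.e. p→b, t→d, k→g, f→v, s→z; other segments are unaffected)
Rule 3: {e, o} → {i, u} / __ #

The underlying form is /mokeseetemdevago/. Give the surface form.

Rule 1 (nasal place assimilation): /m/ precedes the alveolar consonant /d/, so it assimilates in place to [n]. /mokeseetemdevago/ → mokeseetendevago.
Rule 2 (intervocalic voicing): /k/ is a voiceless obstruent between vowels /o/ and /e/, so it voices to [g]. /s/ is a voiceless obstruent between vowels /e/ and /e/, so it voices to [z]. /t/ is a voiceless obstruent between vowels /e/ and /e/, so it voices to [d]. /mokeseetendevago/ → mogezeedendevago.
Rule 3 (final vowel raising): /o/ is a mid vowel in word-final position, so it raises to [u]. /mogezeedendevago/ → mogezeedendevagu.

mogezeedendevagu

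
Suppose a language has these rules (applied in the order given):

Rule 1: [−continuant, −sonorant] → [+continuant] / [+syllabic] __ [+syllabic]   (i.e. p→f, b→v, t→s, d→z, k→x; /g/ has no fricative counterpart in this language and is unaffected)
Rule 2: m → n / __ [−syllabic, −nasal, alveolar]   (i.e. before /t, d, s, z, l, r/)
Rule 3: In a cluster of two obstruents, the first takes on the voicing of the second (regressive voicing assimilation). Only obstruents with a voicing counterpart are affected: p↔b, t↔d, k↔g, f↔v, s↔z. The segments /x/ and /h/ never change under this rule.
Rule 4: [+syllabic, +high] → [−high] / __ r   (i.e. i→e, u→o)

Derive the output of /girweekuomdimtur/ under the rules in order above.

gerweexuondintor

Rule 1 (intervocalic spirantization): /k/ is a stop between vowels /e/ and /u/, so it spirantizes to the fricative [x]. /girweekuomdimtur/ → girweexuomdimtur.
Rule 2 (nasal place assimilation): /m/ precedes the alveolar consonant /d/, so it assimilates in place to [n]. /m/ precedes the alveolar consonant /t/, so it assimilates in place to [n]. /girweexuomdimtur/ → girweexuondintur.
Rule 3 (regressive voicing assimilation): no segment meets the environment; /girweexuondintur/ is unchanged.
Rule 4 (pre-rhotic lowering): /i/ is a high vowel immediately before /r/, so it lowers to [e]. /u/ is a high vowel immediately before /r/, so it lowers to [o]. /girweexuondintur/ → gerweexuondintor.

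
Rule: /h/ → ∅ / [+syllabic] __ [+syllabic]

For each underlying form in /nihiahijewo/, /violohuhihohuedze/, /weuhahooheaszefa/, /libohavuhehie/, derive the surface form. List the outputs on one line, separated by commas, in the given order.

/nihiahijewo/: /h/ occurs between vowels /i/ and /i/, so it deletes. /h/ occurs between vowels /a/ and /i/, so it deletes. → [niiaijewo].
/violohuhihohuedze/: /h/ occurs between vowels /o/ and /u/, so it deletes. /h/ occurs between vowels /u/ and /i/, so it deletes. /h/ occurs between vowels /i/ and /o/, so it deletes. /h/ occurs between vowels /o/ and /u/, so it deletes. → [violouiouedze].
/weuhahooheaszefa/: /h/ occurs between vowels /u/ and /a/, so it deletes. /h/ occurs between vowels /a/ and /o/, so it deletes. /h/ occurs between vowels /o/ and /e/, so it deletes. → [weuaooeaszefa].
/libohavuhehie/: /h/ occurs between vowels /o/ and /a/, so it deletes. /h/ occurs between vowels /u/ and /e/, so it deletes. /h/ occurs between vowels /e/ and /i/, so it deletes. → [liboavueie].

niiaijewo, violouiouedze, weuaooeaszefa, liboavueie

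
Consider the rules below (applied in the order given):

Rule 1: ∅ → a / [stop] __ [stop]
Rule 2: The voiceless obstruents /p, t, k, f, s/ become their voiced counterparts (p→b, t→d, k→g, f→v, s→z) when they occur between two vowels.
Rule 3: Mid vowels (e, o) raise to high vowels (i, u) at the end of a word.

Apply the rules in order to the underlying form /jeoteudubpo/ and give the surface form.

Rule 1 (stop-cluster a-epenthesis): /b/ and /p/ form a stop–stop cluster, so [a] is inserted between them. /jeoteudubpo/ → jeoteudubapo.
Rule 2 (intervocalic voicing): /t/ is a voiceless obstruent between vowels /o/ and /e/, so it voices to [d]. /p/ is a voiceless obstruent between vowels /a/ and /o/, so it voices to [b]. /jeoteudubapo/ → jeodeudubabo.
Rule 3 (final vowel raising): /o/ is a mid vowel in word-final position, so it raises to [u]. /jeodeudubabo/ → jeodeudubabu.

jeodeudubabu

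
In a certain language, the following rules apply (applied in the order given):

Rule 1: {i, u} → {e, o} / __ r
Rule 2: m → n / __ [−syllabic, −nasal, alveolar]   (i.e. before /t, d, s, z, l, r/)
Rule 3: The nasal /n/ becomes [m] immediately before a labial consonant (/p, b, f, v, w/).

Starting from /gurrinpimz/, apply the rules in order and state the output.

Rule 1 (pre-rhotic lowering): /u/ is a high vowel immediately before /r/, so it lowers to [o]. /gurrinpimz/ → gorrinpimz.
Rule 2 (nasal place assimilation): /m/ precedes the alveolar consonant /z/, so it assimilates in place to [n]. /gorrinpimz/ → gorrinpinz.
Rule 3 (nasal place assimilation): /n/ precedes the labial consonant /p/, so it assimilates in place to [m]. /gorrinpinz/ → gorrimpinz.

gorrimpinz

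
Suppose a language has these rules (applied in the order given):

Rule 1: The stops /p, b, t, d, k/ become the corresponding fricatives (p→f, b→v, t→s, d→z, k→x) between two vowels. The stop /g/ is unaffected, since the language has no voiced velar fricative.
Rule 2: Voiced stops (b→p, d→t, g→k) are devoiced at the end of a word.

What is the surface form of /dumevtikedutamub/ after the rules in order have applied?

Rule 1 (intervocalic spirantization): /k/ is a stop between vowels /i/ and /e/, so it spirantizes to the fricative [x]. /d/ is a stop between vowels /e/ and /u/, so it spirantizes to the fricative [z]. /t/ is a stop between vowels /u/ and /a/, so it spirantizes to the fricative [s]. /dumevtikedutamub/ → dumevtixezusamub.
Rule 2 (final devoicing): /b/ is a voiced stop in word-final position, so it devoices to [p]. /dumevtixezusamub/ → dumevtixezusamup.

dumevtixezusamup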